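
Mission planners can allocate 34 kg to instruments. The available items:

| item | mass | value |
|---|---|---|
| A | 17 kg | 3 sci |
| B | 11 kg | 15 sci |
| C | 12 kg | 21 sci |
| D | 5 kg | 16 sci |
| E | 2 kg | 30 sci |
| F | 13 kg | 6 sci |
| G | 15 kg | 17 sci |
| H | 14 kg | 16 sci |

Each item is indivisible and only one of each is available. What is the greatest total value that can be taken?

84 sci

This is a 0/1 knapsack; check combinations near the capacity.
- C+D+E+G: mass 12+5+2+15=34, value 21+16+30+17=84
- C+D+E+H: mass 12+5+2+14=33, value 21+16+30+16=83
- B+C+D+E: mass 11+12+5+2=30, value 15+21+16+30=82
- B+D+E+G: mass 11+5+2+15=33, value 15+16+30+17=78
- B+D+E+H: mass 11+5+2+14=32, value 15+16+30+16=77
Best: 84 sci.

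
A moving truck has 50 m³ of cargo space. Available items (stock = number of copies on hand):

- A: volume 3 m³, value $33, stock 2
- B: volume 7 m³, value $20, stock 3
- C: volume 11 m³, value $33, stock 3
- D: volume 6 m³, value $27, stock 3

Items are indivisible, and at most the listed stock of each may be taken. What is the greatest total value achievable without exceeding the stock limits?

$220

Top feasible selections:
- 2×A + 2×B + 1×C + 3×D: volume 49, value 220
- 2×A + 2×C + 3×D: volume 46, value 213
Best: $220.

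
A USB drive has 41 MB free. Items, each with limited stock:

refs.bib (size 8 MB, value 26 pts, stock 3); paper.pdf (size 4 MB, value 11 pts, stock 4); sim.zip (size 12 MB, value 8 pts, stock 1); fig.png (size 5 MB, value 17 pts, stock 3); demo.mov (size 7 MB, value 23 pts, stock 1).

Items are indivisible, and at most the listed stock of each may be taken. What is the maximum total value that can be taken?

135 pts

Best selections within size 41 and stock limits:
- 3×refs.bib + 2×fig.png + 1×demo.mov: size 41, value 135
- 2×refs.bib + 2×paper.pdf + 2×fig.png + 1×demo.mov: size 41, value 131
- 3×refs.bib + 3×fig.png: size 39, value 129
- 3×refs.bib + 1×paper.pdf + 1×fig.png + 1×demo.mov: size 40, value 129
Best: 135 pts.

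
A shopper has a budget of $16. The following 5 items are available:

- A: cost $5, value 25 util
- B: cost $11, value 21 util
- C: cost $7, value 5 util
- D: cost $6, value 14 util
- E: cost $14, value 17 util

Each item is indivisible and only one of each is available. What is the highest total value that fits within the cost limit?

Check high-value combinations within $16:
- A+B: cost 5+11=16, value 25+21=46
- A+D: cost 5+6=11, value 25+14=39
- A+C: cost 5+7=12, value 25+5=30
Best: 46 util.

46 util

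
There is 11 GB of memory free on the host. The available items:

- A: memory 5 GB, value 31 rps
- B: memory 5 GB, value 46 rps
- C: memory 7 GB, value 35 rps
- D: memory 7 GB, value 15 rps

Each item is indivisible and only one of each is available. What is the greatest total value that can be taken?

77 rps

Check high-value combinations within 11 GB:
- A+B: memory 5+5=10, value 31+46=77
- B: memory 5, value 46
- C: memory 7, value 35
Best: 77 rps.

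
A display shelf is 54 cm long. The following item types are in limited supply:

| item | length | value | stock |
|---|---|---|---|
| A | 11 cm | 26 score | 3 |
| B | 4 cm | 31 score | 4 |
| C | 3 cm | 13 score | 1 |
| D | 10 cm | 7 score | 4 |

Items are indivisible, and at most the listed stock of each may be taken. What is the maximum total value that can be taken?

Top feasible selections:
- 3×A + 4×B + 1×C: length 52, value 215
- 3×A + 4×B: length 49, value 202
- 2×A + 4×B + 1×C + 1×D: length 51, value 196
Best: 215 score.

215 score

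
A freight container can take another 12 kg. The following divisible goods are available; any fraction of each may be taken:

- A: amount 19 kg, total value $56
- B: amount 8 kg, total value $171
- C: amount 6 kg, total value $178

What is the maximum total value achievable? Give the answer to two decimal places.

Take in order of value per unit:
- C (178/6 per unit): all 6 → value 178, running total 178.00
- B (171/8 per unit): 6 of 8 → value 6×171/8 = 128.2500, running total 306.25
Total 306.25.

306.25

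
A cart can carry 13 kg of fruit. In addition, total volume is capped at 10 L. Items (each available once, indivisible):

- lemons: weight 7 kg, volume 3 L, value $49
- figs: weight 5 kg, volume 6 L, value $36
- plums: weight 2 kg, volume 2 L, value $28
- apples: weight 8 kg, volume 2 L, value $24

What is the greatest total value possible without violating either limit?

$85

Feasible sets respecting both limits:
- lemons+figs: weight 12, volume 9, value 85
- lemons+plums: weight 9, volume 5, value 77
- figs+plums: weight 7, volume 8, value 64
Best: $85.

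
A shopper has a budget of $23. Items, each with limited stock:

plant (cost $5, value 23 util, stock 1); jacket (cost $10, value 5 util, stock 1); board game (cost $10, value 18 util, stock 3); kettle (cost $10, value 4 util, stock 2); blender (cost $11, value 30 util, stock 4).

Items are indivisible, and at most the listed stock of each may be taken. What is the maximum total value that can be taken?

60 util

Top feasible selections:
- 2×blender: cost 22, value 60
- 1×plant + 1×blender: cost 16, value 53
- 1×board game + 1×blender: cost 21, value 48
Best: 60 util.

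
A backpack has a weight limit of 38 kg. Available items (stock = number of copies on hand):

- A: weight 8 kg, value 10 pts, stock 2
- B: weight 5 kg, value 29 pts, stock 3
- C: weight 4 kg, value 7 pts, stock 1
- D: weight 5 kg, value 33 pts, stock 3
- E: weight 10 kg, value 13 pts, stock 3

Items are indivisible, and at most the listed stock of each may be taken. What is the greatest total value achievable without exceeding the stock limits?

Best selections within weight 38 and stock limits:
- 1×A + 3×B + 3×D: weight 38, value 196
- 3×B + 1×C + 3×D: weight 34, value 193
- 3×B + 3×D: weight 30, value 186
Best: 196 pts.

196 pts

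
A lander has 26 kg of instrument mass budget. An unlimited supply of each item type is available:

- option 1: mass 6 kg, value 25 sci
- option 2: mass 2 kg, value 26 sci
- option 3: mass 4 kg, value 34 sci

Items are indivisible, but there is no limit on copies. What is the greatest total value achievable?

338 sci

Best value-per-unit is option 2 at 26/2, and filling with it alone uses mass 13×2=26. No mix of the others beats 13×26 = 338.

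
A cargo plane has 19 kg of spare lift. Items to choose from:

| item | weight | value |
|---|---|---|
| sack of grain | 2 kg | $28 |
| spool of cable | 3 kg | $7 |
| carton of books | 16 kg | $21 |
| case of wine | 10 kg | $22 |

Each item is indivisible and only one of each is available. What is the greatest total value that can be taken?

This is a 0/1 knapsack; check combinations near the capacity.
- sack of grain+spool of cable+case of wine: weight 2+3+10=15, value 28+7+22=57
- sack of grain+case of wine: weight 2+10=12, value 28+22=50
- sack of grain+carton of books: weight 2+16=18, value 28+21=49
- sack of grain+spool of cable: weight 2+3=5, value 28+7=35
- spool of cable+case of wine: weight 3+10=13, value 7+22=29
Best: $57.

$57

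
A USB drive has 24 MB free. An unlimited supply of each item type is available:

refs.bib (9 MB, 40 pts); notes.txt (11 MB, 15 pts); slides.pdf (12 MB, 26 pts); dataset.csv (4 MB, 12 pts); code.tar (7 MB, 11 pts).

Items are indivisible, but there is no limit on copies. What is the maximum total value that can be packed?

Best value-per-unit is refs.bib at 40/9; filling with it alone gives 2×40 = 80.
Optimal mix: 2×refs.bib + 1×dataset.csv → size 22, value 92.

92 pts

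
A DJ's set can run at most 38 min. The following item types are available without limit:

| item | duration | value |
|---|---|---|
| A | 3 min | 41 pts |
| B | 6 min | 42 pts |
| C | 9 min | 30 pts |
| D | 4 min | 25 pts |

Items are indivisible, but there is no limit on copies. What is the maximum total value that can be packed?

Best value-per-unit is A at 41/3, and filling with it alone uses duration 12×3=36. No mix of the others beats 12×41 = 492.

492 pts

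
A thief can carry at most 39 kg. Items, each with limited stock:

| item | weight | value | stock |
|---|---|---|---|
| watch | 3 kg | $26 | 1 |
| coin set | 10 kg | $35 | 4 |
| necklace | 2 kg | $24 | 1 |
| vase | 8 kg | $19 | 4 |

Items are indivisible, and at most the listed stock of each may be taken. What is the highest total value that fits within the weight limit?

$155

Top feasible selections:
- 1×watch + 3×coin set + 1×necklace: weight 35, value 155
- 1×watch + 1×coin set + 1×necklace + 3×vase: weight 39, value 142
Best: $155.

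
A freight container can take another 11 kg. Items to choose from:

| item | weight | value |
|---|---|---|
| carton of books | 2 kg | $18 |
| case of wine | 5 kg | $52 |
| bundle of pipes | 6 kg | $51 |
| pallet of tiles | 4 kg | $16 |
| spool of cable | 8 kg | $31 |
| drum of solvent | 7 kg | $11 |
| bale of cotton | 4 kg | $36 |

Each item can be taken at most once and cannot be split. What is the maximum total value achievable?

Check high-value combinations within 11 kg:
- carton of books+case of wine+bale of cotton: weight 2+5+4=11, value 18+52+36=106
- case of wine+bundle of pipes: weight 5+6=11, value 52+51=103
- case of wine+bale of cotton: weight 5+4=9, value 52+36=88
- bundle of pipes+bale of cotton: weight 6+4=10, value 51+36=87
- carton of books+case of wine+pallet of tiles: weight 2+5+4=11, value 18+52+16=86
Best: $106.

$106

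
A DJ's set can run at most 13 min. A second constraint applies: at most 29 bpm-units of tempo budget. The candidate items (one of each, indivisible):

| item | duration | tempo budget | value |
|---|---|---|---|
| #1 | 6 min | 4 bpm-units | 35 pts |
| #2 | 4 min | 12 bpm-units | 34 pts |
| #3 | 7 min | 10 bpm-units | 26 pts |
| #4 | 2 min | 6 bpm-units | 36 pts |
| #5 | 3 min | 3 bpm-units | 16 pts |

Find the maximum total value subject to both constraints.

105 pts

Feasible sets respecting both limits:
- #1+#2+#4: duration 12, tempo budget 22, value 105
- #2+#3+#4: duration 13, tempo budget 28, value 96
- #1+#4+#5: duration 11, tempo budget 13, value 87
Best: 105 pts.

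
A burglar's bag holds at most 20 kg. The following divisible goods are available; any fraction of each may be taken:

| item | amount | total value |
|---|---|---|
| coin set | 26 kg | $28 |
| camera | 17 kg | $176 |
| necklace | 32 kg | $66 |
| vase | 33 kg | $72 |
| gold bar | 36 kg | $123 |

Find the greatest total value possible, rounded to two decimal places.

186.25

Take in order of value per unit:
- camera (176/17 per unit): all 17 → value 176, running total 176.00
- gold bar (123/36 per unit): 3 of 36 → value 3×123/36 = 10.2500, running total 186.25
Total 186.25.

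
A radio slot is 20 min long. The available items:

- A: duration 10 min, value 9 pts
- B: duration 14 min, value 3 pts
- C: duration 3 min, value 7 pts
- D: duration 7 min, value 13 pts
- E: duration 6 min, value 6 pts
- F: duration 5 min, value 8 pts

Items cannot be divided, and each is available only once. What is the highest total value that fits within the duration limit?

Check high-value combinations within 20 min:
- A+C+D: duration 10+3+7=20, value 9+7+13=29
- C+D+F: duration 3+7+5=15, value 7+13+8=28
- D+E+F: duration 7+6+5=18, value 13+6+8=27
- C+D+E: duration 3+7+6=16, value 7+13+6=26
Best: 29 pts.

29 pts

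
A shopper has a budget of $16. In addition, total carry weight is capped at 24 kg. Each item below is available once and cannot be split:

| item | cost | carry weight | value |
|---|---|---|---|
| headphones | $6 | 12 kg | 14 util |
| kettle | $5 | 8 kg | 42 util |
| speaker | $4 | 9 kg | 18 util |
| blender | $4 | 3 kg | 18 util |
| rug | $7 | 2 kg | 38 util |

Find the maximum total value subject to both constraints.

98 util

Feasible sets respecting both limits:
- kettle+speaker+rug: cost 16, carry weight 19, value 98
- kettle+blender+rug: cost 16, carry weight 13, value 98
- kettle+rug: cost 12, carry weight 10, value 80
- kettle+speaker+blender: cost 13, carry weight 20, value 78
Best: 98 util.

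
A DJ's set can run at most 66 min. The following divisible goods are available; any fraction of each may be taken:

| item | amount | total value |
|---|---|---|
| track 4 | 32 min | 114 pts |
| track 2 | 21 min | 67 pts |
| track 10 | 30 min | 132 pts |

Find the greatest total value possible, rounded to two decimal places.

Take in order of value per unit:
- track 10 (132/30 per unit): all 30 → value 132, running total 132.00
- track 4 (114/32 per unit): all 32 → value 114, running total 246.00
- track 2 (67/21 per unit): 4 of 21 → value 4×67/21 = 12.7619, running total 258.76
Total 258.76.

258.76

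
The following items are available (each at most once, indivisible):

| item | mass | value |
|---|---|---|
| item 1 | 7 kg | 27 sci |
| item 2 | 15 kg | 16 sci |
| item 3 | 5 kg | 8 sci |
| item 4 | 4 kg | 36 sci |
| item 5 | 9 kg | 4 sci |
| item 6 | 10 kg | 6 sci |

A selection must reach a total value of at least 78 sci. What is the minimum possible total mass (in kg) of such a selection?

26

Subsets with value ≥ 78, sorted by total mass:
- item 1+item 2+item 4: mass 26, value 79
- item 1+item 2+item 3+item 4: mass 31, value 87
- item 1+item 2+item 4+item 5: mass 35, value 83
Minimum mass: 26 kg.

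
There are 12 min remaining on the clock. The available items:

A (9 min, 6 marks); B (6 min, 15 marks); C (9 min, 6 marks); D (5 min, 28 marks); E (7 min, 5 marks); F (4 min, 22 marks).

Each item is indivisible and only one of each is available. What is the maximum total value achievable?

Check high-value combinations within 12 min:
- D+F: time 5+4=9, value 28+22=50
- B+D: time 6+5=11, value 15+28=43
- B+F: time 6+4=10, value 15+22=37
Best: 50 marks.

50 marks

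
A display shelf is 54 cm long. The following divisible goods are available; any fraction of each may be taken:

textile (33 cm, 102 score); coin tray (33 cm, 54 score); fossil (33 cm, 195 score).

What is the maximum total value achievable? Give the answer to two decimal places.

259.91

Take in order of value per unit:
- fossil (195/33 per unit): all 33 → value 195, running total 195.00
- textile (102/33 per unit): 21 of 33 → value 21×102/33 = 64.9091, running total 259.91
Total 259.91.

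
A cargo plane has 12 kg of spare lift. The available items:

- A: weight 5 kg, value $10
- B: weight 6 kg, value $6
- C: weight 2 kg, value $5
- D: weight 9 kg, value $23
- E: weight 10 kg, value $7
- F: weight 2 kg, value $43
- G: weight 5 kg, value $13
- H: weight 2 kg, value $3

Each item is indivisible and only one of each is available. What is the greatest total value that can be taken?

$66

This is a 0/1 knapsack; check combinations near the capacity.
- D+F: weight 9+2=11, value 23+43=66
- A+F+G: weight 5+2+5=12, value 10+43+13=66
- C+F+G+H: weight 2+2+5+2=11, value 5+43+13+3=64
- C+F+G: weight 2+2+5=9, value 5+43+13=61
Best: $66.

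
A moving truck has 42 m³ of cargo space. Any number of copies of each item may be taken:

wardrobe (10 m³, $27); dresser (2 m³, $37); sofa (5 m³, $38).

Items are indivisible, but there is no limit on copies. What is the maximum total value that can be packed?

Best value-per-unit is dresser at 37/2, and filling with it alone uses volume 21×2=42. No mix of the others beats 21×37 = 777.

$777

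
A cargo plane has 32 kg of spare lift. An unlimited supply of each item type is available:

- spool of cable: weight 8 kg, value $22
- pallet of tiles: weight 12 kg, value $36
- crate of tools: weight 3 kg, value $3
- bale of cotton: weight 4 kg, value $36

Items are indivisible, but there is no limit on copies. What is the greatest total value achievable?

Best value-per-unit is bale of cotton at 36/4, and filling with it alone uses weight 8×4=32. No mix of the others beats 8×36 = 288.

$288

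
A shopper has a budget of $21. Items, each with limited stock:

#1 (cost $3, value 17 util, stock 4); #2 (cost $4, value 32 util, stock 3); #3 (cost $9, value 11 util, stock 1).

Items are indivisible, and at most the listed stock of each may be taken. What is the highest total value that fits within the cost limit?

147 util

Top feasible selections:
- 3×#1 + 3×#2: cost 21, value 147
- 4×#1 + 2×#2: cost 20, value 132
- 2×#1 + 3×#2: cost 18, value 130
Best: 147 util.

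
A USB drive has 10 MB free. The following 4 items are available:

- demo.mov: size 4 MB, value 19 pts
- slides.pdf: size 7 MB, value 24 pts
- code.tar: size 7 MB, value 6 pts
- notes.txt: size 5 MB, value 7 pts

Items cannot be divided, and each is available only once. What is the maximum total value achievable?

Check high-value combinations within 10 MB:
- demo.mov+notes.txt: size 4+5=9, value 19+7=26
- slides.pdf: size 7, value 24
- demo.mov: size 4, value 19
- notes.txt: size 5, value 7
Best: 26 pts.

26 pts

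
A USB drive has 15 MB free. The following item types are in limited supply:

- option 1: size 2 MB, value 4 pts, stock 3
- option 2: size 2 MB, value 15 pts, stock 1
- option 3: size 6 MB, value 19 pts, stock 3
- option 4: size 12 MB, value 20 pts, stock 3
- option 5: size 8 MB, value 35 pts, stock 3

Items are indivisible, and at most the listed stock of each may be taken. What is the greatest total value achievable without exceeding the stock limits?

Top feasible selections:
- 2×option 1 + 1×option 2 + 1×option 5: size 14, value 58
- 1×option 1 + 1×option 2 + 1×option 5: size 12, value 54
- 1×option 3 + 1×option 5: size 14, value 54
Best: 58 pts.

58 pts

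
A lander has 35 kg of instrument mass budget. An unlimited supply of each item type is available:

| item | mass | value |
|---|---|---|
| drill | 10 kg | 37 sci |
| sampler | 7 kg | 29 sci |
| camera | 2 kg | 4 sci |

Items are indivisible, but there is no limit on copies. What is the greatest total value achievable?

145 sci

Best value-per-unit is sampler at 29/7, and filling with it alone uses mass 5×7=35. No mix of the others beats 5×29 = 145.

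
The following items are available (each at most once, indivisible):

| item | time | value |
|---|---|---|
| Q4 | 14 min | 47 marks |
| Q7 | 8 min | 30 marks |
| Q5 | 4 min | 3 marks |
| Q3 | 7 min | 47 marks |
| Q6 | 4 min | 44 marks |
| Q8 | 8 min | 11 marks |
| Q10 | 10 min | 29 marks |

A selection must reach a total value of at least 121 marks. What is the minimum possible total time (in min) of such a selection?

19

Subsets with value ≥ 121, sorted by total time:
- Q7+Q3+Q6: time 19, value 121
- Q7+Q5+Q3+Q6: time 23, value 124
Minimum time: 19 min.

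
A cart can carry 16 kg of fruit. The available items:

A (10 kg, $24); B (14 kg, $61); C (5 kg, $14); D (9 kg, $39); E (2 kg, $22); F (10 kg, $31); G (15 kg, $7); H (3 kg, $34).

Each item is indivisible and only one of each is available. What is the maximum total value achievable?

$95

Check high-value combinations within 16 kg:
- D+E+H: weight 9+2+3=14, value 39+22+34=95
- E+F+H: weight 2+10+3=15, value 22+31+34=87
- B+E: weight 14+2=16, value 61+22=83
- A+E+H: weight 10+2+3=15, value 24+22+34=80
Best: $95.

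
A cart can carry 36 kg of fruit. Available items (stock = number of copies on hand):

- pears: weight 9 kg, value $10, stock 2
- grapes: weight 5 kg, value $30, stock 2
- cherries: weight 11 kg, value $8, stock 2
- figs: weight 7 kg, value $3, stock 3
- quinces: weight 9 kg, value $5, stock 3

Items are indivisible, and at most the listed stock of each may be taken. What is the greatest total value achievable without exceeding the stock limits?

Top feasible selections:
- 2×pears + 2×grapes + 1×figs: weight 35, value 83
- 2×pears + 2×grapes: weight 28, value 80
- 1×pears + 2×grapes + 1×cherries: weight 30, value 78
- 1×pears + 2×grapes + 1×figs + 1×quinces: weight 35, value 78
Best: $83.

$83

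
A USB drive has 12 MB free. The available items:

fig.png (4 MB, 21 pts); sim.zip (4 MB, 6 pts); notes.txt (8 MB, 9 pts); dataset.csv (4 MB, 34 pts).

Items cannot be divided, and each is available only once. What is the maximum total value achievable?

Check high-value combinations within 12 MB:
- fig.png+sim.zip+dataset.csv: size 4+4+4=12, value 21+6+34=61
- fig.png+dataset.csv: size 4+4=8, value 21+34=55
- notes.txt+dataset.csv: size 8+4=12, value 9+34=43
- sim.zip+dataset.csv: size 4+4=8, value 6+34=40
- dataset.csv: size 4, value 34
Best: 61 pts.

61 pts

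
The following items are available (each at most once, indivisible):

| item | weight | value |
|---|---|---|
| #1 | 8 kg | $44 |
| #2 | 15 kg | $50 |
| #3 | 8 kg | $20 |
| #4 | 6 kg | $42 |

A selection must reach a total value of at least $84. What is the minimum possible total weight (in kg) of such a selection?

14

Subsets with value ≥ 84, sorted by total weight:
- #1+#4: weight 14, value 86
- #2+#4: weight 21, value 92
Minimum weight: 14 kg.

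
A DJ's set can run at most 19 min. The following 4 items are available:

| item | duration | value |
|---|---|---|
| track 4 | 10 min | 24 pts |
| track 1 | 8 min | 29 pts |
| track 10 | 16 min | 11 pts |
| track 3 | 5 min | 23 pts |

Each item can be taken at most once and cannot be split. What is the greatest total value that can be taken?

Check high-value combinations within 19 min:
- track 4+track 1: duration 10+8=18, value 24+29=53
- track 1+track 3: duration 8+5=13, value 29+23=52
- track 4+track 3: duration 10+5=15, value 24+23=47
- track 1: duration 8, value 29
Best: 53 pts.

53 pts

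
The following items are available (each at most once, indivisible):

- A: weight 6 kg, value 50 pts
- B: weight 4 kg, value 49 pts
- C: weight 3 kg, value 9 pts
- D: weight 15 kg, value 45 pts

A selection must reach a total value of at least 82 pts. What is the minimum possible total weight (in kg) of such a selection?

Subsets with value ≥ 82, sorted by total weight:
- A+B: weight 10, value 99
- A+B+C: weight 13, value 108
- B+D: weight 19, value 94
Minimum weight: 10 kg.

10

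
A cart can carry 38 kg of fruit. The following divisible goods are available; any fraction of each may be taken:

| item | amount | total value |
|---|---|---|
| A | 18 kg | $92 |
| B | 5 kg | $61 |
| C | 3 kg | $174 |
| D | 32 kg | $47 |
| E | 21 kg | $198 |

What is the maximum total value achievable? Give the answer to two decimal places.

479.00

Take in order of value per unit:
- C (174/3 per unit): all 3 → value 174, running total 174.00
- B (61/5 per unit): all 5 → value 61, running total 235.00
- E (198/21 per unit): all 21 → value 198, running total 433.00
- A (92/18 per unit): 9 of 18 → value 9×92/18 = 46.0000, running total 479.00
Total 479.00.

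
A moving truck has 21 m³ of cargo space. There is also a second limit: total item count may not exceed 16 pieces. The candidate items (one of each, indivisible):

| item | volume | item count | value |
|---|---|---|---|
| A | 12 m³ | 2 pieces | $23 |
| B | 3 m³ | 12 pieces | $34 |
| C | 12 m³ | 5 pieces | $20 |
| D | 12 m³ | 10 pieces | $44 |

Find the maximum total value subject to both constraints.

Feasible sets respecting both limits:
- A+B: volume 15, item count 14, value 57
- D: volume 12, item count 10, value 44
- B: volume 3, item count 12, value 34
- A: volume 12, item count 2, value 23
Best: $57.

$57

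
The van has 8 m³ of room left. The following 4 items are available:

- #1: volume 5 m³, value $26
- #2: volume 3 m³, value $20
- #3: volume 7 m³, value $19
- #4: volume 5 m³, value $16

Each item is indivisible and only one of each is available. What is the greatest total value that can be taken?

Check high-value combinations within 8 m³:
- #1+#2: volume 5+3=8, value 26+20=46
- #2+#4: volume 3+5=8, value 20+16=36
- #1: volume 5, value 26
- #2: volume 3, value 20
- #3: volume 7, value 19
Best: $46.

$46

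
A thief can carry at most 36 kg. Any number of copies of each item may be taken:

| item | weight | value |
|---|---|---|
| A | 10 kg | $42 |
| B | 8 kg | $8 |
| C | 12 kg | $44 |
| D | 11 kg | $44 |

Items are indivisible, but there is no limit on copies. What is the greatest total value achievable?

$132

Best value-per-unit is A at 42/10; filling with it alone gives 3×42 = 126.
Optimal mix: 3×C → weight 36, value 132.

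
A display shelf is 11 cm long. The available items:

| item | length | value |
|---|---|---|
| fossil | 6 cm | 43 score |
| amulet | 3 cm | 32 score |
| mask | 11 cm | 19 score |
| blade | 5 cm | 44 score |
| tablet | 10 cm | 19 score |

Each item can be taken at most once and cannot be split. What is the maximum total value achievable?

Check high-value combinations within 11 cm:
- fossil+blade: length 6+5=11, value 43+44=87
- amulet+blade: length 3+5=8, value 32+44=76
- fossil+amulet: length 6+3=9, value 43+32=75
- blade: length 5, value 44
- fossil: length 6, value 43
Best: 87 score.

87 score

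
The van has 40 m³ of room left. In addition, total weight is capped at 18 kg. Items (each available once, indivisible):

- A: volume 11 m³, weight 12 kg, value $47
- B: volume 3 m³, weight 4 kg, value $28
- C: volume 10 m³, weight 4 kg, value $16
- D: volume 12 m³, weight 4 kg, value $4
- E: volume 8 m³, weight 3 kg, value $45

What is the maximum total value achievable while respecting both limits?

Feasible sets respecting both limits:
- B+C+D+E: volume 33, weight 15, value 93
- A+E: volume 19, weight 15, value 92
- B+C+E: volume 21, weight 11, value 89
- B+D+E: volume 23, weight 11, value 77
Best: $93.

$93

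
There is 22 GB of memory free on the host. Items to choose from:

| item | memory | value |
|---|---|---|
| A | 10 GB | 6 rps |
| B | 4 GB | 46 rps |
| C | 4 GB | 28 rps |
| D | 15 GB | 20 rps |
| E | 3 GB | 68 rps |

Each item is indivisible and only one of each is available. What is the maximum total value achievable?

148 rps

Check high-value combinations within 22 GB:
- A+B+C+E: memory 10+4+4+3=21, value 6+46+28+68=148
- B+C+E: memory 4+4+3=11, value 46+28+68=142
- B+D+E: memory 4+15+3=22, value 46+20+68=134
- A+B+E: memory 10+4+3=17, value 6+46+68=120
- C+D+E: memory 4+15+3=22, value 28+20+68=116
Best: 148 rps.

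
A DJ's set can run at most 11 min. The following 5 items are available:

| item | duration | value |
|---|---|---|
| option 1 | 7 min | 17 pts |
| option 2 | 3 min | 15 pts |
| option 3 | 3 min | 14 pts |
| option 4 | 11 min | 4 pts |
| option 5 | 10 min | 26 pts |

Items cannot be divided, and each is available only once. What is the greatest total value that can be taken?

This is a 0/1 knapsack; check combinations near the capacity.
- option 1+option 2: duration 7+3=10, value 17+15=32
- option 1+option 3: duration 7+3=10, value 17+14=31
- option 2+option 3: duration 3+3=6, value 15+14=29
Best: 32 pts.

32 pts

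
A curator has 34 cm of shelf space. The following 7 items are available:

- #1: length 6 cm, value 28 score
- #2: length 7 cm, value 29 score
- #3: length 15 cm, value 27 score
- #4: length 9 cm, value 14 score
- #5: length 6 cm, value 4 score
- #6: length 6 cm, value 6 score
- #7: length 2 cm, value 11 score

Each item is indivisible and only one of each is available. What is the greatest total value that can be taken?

Check high-value combinations within 34 cm:
- #1+#2+#3+#7: length 6+7+15+2=30, value 28+29+27+11=95
- #1+#2+#3+#6: length 6+7+15+6=34, value 28+29+27+6=90
- #1+#2+#4+#6+#7: length 6+7+9+6+2=30, value 28+29+14+6+11=88
Best: 95 score.

95 score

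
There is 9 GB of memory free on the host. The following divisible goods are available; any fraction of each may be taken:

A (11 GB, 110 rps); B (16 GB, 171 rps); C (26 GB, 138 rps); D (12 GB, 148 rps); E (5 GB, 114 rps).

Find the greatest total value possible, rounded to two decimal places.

163.33

Take in order of value per unit:
- E (114/5 per unit): all 5 → value 114, running total 114.00
- D (148/12 per unit): 4 of 12 → value 4×148/12 = 49.3333, running total 163.33
Total 163.33.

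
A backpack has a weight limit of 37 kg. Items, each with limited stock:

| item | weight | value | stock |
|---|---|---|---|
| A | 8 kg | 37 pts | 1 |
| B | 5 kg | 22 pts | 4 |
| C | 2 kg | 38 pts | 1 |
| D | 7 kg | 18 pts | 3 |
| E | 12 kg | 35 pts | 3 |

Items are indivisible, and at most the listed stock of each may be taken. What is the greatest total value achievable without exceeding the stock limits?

Top feasible selections:
- 1×A + 4×B + 1×C + 1×D: weight 37, value 181
- 1×A + 3×B + 1×C + 1×E: weight 37, value 176
Best: 181 pts.

181 pts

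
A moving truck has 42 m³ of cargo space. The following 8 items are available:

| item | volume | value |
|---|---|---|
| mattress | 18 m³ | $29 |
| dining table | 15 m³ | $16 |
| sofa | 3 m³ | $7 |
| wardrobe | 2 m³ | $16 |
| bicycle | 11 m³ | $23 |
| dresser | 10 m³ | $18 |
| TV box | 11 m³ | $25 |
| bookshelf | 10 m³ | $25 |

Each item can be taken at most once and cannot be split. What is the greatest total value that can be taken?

$96

Check high-value combinations within 42 m³:
- sofa+wardrobe+bicycle+TV box+bookshelf: volume 3+2+11+11+10=37, value 7+16+23+25+25=96
- mattress+wardrobe+TV box+bookshelf: volume 18+2+11+10=41, value 29+16+25+25=95
- mattress+wardrobe+bicycle+bookshelf: volume 18+2+11+10=41, value 29+16+23+25=93
- mattress+wardrobe+bicycle+TV box: volume 18+2+11+11=42, value 29+16+23+25=93
Best: $96.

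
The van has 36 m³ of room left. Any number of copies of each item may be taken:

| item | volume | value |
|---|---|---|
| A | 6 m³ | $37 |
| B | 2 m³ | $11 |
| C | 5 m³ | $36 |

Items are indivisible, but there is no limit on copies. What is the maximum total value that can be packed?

Best value-per-unit is C at 36/5; filling with it alone gives 7×36 = 252.
Optimal mix: 1×A + 6×C → volume 36, value 253.

$253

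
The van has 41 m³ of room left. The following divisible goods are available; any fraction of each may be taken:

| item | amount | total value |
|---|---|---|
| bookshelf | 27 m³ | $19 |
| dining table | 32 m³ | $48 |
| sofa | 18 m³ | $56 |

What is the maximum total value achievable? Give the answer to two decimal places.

Take in order of value per unit:
- sofa (56/18 per unit): all 18 → value 56, running total 56.00
- dining table (48/32 per unit): 23 of 32 → value 23×48/32 = 34.5000, running total 90.50
Total 90.50.

90.50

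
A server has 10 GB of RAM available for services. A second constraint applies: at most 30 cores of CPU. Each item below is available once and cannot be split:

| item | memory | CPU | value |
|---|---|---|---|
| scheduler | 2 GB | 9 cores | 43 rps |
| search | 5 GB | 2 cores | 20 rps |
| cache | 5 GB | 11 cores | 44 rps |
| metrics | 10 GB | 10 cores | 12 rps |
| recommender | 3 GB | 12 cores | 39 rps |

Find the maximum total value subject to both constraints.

102 rps

Feasible sets respecting both limits:
- scheduler+search+recommender: memory 10, CPU 23, value 102
- scheduler+cache: memory 7, CPU 20, value 87
- cache+recommender: memory 8, CPU 23, value 83
Best: 102 rps.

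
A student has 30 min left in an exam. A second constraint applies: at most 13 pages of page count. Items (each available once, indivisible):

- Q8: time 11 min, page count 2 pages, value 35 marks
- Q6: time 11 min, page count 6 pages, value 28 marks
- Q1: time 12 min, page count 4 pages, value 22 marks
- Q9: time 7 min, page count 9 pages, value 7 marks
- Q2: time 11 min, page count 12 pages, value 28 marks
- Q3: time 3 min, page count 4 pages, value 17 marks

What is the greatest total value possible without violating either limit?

Feasible sets respecting both limits:
- Q8+Q6+Q3: time 25, page count 12, value 80
- Q8+Q1+Q3: time 26, page count 10, value 74
- Q8+Q6: time 22, page count 8, value 63
Best: 80 marks.

80 marks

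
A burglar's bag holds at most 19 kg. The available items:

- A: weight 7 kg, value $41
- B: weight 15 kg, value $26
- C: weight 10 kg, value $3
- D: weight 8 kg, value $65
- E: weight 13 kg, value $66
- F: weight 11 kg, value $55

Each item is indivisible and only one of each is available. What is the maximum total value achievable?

$120

Check high-value combinations within 19 kg:
- D+F: weight 8+11=19, value 65+55=120
- A+D: weight 7+8=15, value 41+65=106
- A+F: weight 7+11=18, value 41+55=96
- C+D: weight 10+8=18, value 3+65=68
- E: weight 13, value 66
Best: $120.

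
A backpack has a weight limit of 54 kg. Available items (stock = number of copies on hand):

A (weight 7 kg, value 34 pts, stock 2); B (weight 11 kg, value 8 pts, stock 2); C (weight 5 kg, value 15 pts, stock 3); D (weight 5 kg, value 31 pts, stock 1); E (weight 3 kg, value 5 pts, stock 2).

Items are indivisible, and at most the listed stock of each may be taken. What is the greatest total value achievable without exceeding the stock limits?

Best selections within weight 54 and stock limits:
- 2×A + 1×B + 3×C + 1×D + 2×E: weight 51, value 162
- 2×A + 1×B + 3×C + 1×D + 1×E: weight 48, value 157
- 2×A + 3×C + 1×D + 2×E: weight 40, value 154
- 2×A + 1×B + 3×C + 1×D: weight 45, value 152
Best: 162 pts.

162 pts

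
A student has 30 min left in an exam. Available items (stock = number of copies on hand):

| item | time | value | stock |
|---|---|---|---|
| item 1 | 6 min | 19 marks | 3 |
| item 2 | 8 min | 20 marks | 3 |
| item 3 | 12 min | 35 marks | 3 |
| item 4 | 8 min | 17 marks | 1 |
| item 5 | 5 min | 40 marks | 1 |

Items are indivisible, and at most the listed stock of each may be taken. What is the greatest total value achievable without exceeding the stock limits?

Top feasible selections:
- 2×item 1 + 1×item 3 + 1×item 5: time 29, value 113
- 2×item 3 + 1×item 5: time 29, value 110
- 3×item 2 + 1×item 5: time 29, value 100
- 1×item 1 + 2×item 2 + 1×item 5: time 27, value 99
Best: 113 marks.

113 marks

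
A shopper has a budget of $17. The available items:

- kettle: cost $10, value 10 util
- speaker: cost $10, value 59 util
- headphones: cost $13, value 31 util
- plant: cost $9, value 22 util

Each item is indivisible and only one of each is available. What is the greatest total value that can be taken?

59 util

Check high-value combinations within $17:
- speaker: cost 10, value 59
- headphones: cost 13, value 31
- plant: cost 9, value 22
- kettle: cost 10, value 10
Best: 59 util.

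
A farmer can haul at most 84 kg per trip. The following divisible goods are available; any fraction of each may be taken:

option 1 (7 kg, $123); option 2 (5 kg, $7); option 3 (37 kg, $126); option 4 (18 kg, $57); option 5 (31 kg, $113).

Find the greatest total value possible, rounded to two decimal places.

390.50

Take in order of value per unit:
- option 1 (123/7 per unit): all 7 → value 123, running total 123.00
- option 5 (113/31 per unit): all 31 → value 113, running total 236.00
- option 3 (126/37 per unit): all 37 → value 126, running total 362.00
- option 4 (57/18 per unit): 9 of 18 → value 9×57/18 = 28.5000, running total 390.50
Total 390.50.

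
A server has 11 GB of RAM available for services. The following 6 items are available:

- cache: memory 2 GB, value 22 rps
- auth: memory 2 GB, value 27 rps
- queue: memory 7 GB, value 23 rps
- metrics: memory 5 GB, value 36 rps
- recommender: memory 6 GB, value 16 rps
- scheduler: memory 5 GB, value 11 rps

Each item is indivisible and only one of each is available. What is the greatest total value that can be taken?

Check high-value combinations within 11 GB:
- cache+auth+metrics: memory 2+2+5=9, value 22+27+36=85
- cache+auth+queue: memory 2+2+7=11, value 22+27+23=72
- cache+auth+recommender: memory 2+2+6=10, value 22+27+16=65
- auth+metrics: memory 2+5=7, value 27+36=63
- cache+auth+scheduler: memory 2+2+5=9, value 22+27+11=60
Best: 85 rps.

85 rps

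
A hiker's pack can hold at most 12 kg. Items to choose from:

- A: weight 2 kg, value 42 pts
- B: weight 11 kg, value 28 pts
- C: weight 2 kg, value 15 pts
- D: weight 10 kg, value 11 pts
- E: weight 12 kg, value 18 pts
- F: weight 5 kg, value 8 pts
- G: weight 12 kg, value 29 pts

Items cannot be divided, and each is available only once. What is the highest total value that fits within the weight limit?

Check high-value combinations within 12 kg:
- A+C+F: weight 2+2+5=9, value 42+15+8=65
- A+C: weight 2+2=4, value 42+15=57
- A+D: weight 2+10=12, value 42+11=53
- A+F: weight 2+5=7, value 42+8=50
- A: weight 2, value 42
Best: 65 pts.

65 pts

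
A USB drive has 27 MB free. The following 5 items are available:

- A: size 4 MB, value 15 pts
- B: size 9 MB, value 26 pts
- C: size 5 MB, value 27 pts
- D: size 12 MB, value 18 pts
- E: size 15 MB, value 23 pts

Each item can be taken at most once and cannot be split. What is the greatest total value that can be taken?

71 pts

This is a 0/1 knapsack; check combinations near the capacity.
- B+C+D: size 9+5+12=26, value 26+27+18=71
- A+B+C: size 4+9+5=18, value 15+26+27=68
- A+C+E: size 4+5+15=24, value 15+27+23=65
- A+C+D: size 4+5+12=21, value 15+27+18=60
Best: 71 pts.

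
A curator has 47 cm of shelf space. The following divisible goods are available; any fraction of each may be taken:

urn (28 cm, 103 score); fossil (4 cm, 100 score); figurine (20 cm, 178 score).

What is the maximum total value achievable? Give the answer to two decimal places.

362.61

Take in order of value per unit:
- fossil (100/4 per unit): all 4 → value 100, running total 100.00
- figurine (178/20 per unit): all 20 → value 178, running total 278.00
- urn (103/28 per unit): 23 of 28 → value 23×103/28 = 84.6071, running total 362.61
Total 362.61.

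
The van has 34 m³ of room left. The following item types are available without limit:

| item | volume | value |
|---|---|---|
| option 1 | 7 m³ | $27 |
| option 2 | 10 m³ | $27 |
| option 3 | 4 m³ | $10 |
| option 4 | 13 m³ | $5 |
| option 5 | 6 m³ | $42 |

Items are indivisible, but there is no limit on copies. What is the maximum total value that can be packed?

$220

Best value-per-unit is option 5 at 42/6; filling with it alone gives 5×42 = 210.
Optimal mix: 1×option 3 + 5×option 5 → volume 34, value 220.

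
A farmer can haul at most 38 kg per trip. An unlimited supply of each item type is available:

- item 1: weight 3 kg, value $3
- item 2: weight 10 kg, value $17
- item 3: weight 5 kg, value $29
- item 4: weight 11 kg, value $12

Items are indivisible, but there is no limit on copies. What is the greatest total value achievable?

$206

Best value-per-unit is item 3 at 29/5; filling with it alone gives 7×29 = 203.
Optimal mix: 1×item 1 + 7×item 3 → weight 38, value 206.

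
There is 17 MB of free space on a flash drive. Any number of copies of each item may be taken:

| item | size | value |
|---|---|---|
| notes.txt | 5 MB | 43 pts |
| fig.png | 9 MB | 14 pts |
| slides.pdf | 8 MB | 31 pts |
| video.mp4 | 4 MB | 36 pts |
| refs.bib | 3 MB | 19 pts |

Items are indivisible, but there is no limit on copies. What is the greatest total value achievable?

Best value-per-unit is video.mp4 at 36/4; filling with it alone gives 4×36 = 144.
Optimal mix: 1×notes.txt + 3×video.mp4 → size 17, value 151.

151 pts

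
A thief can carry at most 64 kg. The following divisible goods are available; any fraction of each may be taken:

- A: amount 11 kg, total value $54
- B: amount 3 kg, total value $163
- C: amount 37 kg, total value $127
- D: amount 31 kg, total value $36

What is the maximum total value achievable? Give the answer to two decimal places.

Take in order of value per unit:
- B (163/3 per unit): all 3 → value 163, running total 163.00
- A (54/11 per unit): all 11 → value 54, running total 217.00
- C (127/37 per unit): all 37 → value 127, running total 344.00
- D (36/31 per unit): 13 of 31 → value 13×36/31 = 15.0968, running total 359.10
Total 359.10.

359.10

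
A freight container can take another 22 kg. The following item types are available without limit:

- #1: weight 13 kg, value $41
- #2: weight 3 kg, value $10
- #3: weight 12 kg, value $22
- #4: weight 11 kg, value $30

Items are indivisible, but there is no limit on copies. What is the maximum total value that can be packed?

$71

Best value-per-unit is #2 at 10/3; filling with it alone gives 7×10 = 70.
Optimal mix: 1×#1 + 3×#2 → weight 22, value 71.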